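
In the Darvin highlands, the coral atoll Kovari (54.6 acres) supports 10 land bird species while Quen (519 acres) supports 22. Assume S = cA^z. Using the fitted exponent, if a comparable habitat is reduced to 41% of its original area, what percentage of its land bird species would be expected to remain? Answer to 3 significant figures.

z = ln(22/10) / ln(519/54.6) = 0.7885 / 2.2519 = 0.3501
S_new/S_old = (A_new/A_old)^z = 0.41^0.3501 = exp(0.3501 × -0.8916) = 0.7319

73.2%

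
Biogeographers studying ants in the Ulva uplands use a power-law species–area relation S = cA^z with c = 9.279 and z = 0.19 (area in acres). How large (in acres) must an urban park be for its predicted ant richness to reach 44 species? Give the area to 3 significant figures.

44 = 9.279 × A^0.19  ⇒  A^0.19 = 44/9.279 = 4.742
ln A = ln(4.742) / 0.19 = 1.5564 / 0.19 = 8.1918
A = e^8.1918 ≈ 3611 acres

3610 acres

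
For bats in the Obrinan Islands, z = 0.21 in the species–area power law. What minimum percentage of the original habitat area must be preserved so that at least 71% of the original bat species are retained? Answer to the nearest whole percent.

20%

Need (A_new/A_old)^0.21 = 0.71, so A_new/A_old = 0.71^(1/0.21) = 0.71^4.762
ln(A_new/A_old) = ln 0.71 / 0.21 = -0.3425 / 0.21 = -1.6309
A_new/A_old = e^-1.6309 ≈ 0.1958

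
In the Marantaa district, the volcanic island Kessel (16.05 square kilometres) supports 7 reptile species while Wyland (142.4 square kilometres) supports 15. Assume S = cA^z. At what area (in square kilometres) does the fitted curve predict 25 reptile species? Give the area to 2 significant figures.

z = ln(15/7) / ln(142.4/16.05) = 0.7621 / 2.1829 = 0.3491
c = 7 / 16.05^0.3491 = 7 / 2.636 = 2.656
A = (25/2.656)^(1/0.3491) ⇒ ln A = ln(9.413)/0.3491 = 6.4218
A = e^6.4218 ≈ 615.1 square kilometres

620 square kilometres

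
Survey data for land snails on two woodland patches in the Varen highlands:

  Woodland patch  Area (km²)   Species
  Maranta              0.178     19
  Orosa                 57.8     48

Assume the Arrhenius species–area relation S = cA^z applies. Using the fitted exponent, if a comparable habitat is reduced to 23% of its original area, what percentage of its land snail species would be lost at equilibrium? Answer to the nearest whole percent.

21%

z = ln(48/19) / ln(57.8/0.178) = 0.9268 / 5.7830 = 0.1603
S_new/S_old = (A_new/A_old)^z = 0.23^0.1603 = exp(0.1603 × -1.4697) = 0.7902
Fraction lost = 1 − 0.7902 = 0.2098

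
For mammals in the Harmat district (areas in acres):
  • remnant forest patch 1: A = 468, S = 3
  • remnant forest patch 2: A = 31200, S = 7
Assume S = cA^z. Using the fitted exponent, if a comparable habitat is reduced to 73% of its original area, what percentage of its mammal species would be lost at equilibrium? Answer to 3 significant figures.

z = ln(7/3) / ln(31200/468) = 0.8473 / 4.1997 = 0.2018
S_new/S_old = (A_new/A_old)^z = 0.73^0.2018 = exp(0.2018 × -0.3147) = 0.9385
Fraction lost = 1 − 0.9385 = 0.06152

6.15%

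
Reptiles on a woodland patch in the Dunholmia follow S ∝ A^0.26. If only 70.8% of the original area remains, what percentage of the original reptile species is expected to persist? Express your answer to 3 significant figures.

91.4%

S_new/S_old = (A_new/A_old)^z = 0.708^0.26
= exp(0.26 × ln 0.708) = exp(0.26 × -0.3453) = exp(-0.0898) ≈ 0.9141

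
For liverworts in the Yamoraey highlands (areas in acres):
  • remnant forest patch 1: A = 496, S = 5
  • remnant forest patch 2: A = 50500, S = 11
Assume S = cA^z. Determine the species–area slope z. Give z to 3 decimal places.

Taking logs: ln S = ln c + z ln A, so z = (ln S₂ − ln S₁)/(ln A₂ − ln A₁).
z = ln(11/5) / ln(50500/496) = ln(2.2) / ln(101.8) = 0.7885 / 4.6232 = 0.1705

0.171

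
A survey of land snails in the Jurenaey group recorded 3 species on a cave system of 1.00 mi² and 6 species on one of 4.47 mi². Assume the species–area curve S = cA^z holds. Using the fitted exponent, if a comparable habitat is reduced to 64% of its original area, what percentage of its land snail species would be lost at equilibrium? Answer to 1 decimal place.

18.7%

z = ln(6/3) / ln(4.47/1) = 0.6931 / 1.4974 = 0.4629
S_new/S_old = (A_new/A_old)^z = 0.64^0.4629 = exp(0.4629 × -0.4463) = 0.8134
Fraction lost = 1 − 0.8134 = 0.1866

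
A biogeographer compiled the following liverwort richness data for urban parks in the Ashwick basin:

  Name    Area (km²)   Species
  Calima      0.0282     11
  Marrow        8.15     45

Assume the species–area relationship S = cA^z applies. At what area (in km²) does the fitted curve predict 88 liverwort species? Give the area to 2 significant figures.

z = ln(45/11) / ln(8.15/0.0282) = 1.4088 / 5.6665 = 0.2486
c = 11 / 0.0282^0.2486 = 11 / 0.4118 = 26.71
A = (88/26.71)^(1/0.2486) ⇒ ln A = ln(3.295)/0.2486 = 4.7957
A = e^4.7957 ≈ 121 km²

120 km²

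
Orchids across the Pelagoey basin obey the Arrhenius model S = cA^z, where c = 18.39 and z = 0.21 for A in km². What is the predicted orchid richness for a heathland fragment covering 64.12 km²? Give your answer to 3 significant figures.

S = 18.39 × 64.12^0.21 = 18.39 × 2.396 ≈ 44.06

44.1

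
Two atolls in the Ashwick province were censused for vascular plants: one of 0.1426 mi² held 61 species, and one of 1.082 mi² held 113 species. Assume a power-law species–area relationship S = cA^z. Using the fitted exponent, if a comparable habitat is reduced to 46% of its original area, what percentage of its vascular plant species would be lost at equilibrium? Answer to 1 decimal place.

z = ln(113/61) / ln(1.082/0.1426) = 0.6165 / 2.0265 = 0.3042
S_new/S_old = (A_new/A_old)^z = 0.46^0.3042 = exp(0.3042 × -0.7765) = 0.7896
Fraction lost = 1 − 0.7896 = 0.2104

21.0%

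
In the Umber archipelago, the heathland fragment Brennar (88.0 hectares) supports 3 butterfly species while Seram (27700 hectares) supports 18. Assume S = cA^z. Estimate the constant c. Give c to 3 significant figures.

0.744

z = ln(S₂/S₁) / ln(A₂/A₁) = ln(18/3) / ln(27700/88) = 1.7918 / 5.7519 = 0.3115
c = S₁ / A₁^z = 3 / 88^0.3115 = 3 / 4.034 = 0.7437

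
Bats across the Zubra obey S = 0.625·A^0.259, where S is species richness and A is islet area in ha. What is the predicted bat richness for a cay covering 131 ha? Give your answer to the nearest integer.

S = 0.625 × 131^0.259
ln S = ln 0.625 + 0.259 × ln 131 = -0.4700 + 0.259 × 4.8752 = 0.7927
S = e^0.7927 ≈ 2.209

2 species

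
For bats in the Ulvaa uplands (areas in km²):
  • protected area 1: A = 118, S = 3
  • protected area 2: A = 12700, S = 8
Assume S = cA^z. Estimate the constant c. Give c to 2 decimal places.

1.10

z = ln(S₂/S₁) / ln(A₂/A₁) = ln(8/3) / ln(12700/118) = 0.9808 / 4.6787 = 0.2096
c = S₁ / A₁^z = 3 / 118^0.2096 = 3 / 2.719 = 1.104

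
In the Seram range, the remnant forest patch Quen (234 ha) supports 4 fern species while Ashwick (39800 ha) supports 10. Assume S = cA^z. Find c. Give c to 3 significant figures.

z = ln(S₂/S₁) / ln(A₂/A₁) = ln(10/4) / ln(39800/234) = 0.9163 / 5.1363 = 0.1784
c = S₁ / A₁^z = 4 / 234^0.1784 = 4 / 2.646 = 1.511

1.51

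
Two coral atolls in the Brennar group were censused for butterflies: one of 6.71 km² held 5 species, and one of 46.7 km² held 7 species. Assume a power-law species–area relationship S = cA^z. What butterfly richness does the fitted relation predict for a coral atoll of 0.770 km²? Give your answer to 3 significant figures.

z = ln(7/5) / ln(46.7/6.71) = 0.3365 / 1.9401 = 0.1734
c = 5 / 6.71^0.1734 = 5 / 1.391 = 3.594
S₃ = 3.594 × 0.77^0.1734 = 3.594 × 0.9557 ≈ 3.435

3.43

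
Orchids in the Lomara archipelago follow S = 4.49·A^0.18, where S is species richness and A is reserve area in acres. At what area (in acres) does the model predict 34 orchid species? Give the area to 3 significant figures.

76700 acres

34 = 4.49 × A^0.18  ⇒  A^0.18 = 34/4.49 = 7.572
ln A = ln(7.572) / 0.18 = 2.0245 / 0.18 = 11.2473
A = e^11.2473 ≈ 76670 acres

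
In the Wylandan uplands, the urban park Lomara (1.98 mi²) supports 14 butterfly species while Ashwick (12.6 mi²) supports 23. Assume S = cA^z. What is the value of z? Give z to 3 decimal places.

0.268

Taking logs: ln S = ln c + z ln A, so z = (ln S₂ − ln S₁)/(ln A₂ − ln A₁).
z = ln(23/14) / ln(12.6/1.98) = ln(1.643) / ln(6.364) = 0.4964 / 1.8506 = 0.2683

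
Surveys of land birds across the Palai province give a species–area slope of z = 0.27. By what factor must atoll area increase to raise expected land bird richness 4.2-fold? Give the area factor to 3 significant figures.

(A₂/A₁)^0.27 = 4.2, so A₂/A₁ = 4.2^(1/0.27) = 4.2^3.704
ln(A₂/A₁) = ln 4.2 / 0.27 = 1.4351 / 0.27 = 5.3151
A₂/A₁ = e^5.3151 ≈ 203.4

203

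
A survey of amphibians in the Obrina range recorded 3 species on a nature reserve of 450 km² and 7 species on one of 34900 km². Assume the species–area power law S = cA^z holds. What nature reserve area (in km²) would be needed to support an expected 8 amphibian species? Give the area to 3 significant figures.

69300 km²

z = ln(7/3) / ln(34900/450) = 0.8473 / 4.3510 = 0.1947
c = 3 / 450^0.1947 = 3 / 3.286 = 0.9129
A = (8/0.9129)^(1/0.1947) ⇒ ln A = ln(8.763)/0.1947 = 11.1459
A = e^11.1459 ≈ 69282 km²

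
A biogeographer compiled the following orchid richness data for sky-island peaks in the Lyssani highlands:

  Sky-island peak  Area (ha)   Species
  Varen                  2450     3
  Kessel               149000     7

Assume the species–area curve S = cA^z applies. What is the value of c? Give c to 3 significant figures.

0.600

z = ln(S₂/S₁) / ln(A₂/A₁) = ln(7/3) / ln(149000/2450) = 0.8473 / 4.1079 = 0.2063
c = S₁ / A₁^z = 3 / 2450^0.2063 = 3 / 5.001 = 0.5999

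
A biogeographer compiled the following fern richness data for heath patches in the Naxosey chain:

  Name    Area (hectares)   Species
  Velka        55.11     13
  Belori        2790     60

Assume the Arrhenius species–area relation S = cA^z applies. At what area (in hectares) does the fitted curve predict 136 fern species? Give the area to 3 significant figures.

z = ln(60/13) / ln(2790/55.11) = 1.5294 / 3.9245 = 0.3897
c = 13 / 55.11^0.3897 = 13 / 4.771 = 2.725
A = (136/2.725)^(1/0.3897) ⇒ ln A = ln(49.91)/0.3897 = 10.0336
A = e^10.0336 ≈ 22779 hectares

22800 hectares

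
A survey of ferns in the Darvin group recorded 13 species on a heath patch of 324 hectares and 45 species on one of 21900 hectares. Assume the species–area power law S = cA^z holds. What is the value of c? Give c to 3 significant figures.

2.37

z = ln(S₂/S₁) / ln(A₂/A₁) = ln(45/13) / ln(21900/324) = 1.2417 / 4.2135 = 0.2947
c = S₁ / A₁^z = 13 / 324^0.2947 = 13 / 5.494 = 2.366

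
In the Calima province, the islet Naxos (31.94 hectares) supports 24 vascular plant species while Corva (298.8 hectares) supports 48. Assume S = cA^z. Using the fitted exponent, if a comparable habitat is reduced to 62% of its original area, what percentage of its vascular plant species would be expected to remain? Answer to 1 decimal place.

z = ln(48/24) / ln(298.8/31.94) = 0.6931 / 2.2359 = 0.3100
S_new/S_old = (A_new/A_old)^z = 0.62^0.3100 = exp(0.3100 × -0.4780) = 0.8623

86.2%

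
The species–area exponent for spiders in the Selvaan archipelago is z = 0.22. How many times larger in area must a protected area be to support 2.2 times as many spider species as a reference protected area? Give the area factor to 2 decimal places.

(A₂/A₁)^0.22 = 2.2, so A₂/A₁ = 2.2^(1/0.22) = 2.2^4.545
ln(A₂/A₁) = ln 2.2 / 0.22 = 0.7885 / 0.22 = 3.5839
A₂/A₁ = e^3.5839 ≈ 36.01

36.01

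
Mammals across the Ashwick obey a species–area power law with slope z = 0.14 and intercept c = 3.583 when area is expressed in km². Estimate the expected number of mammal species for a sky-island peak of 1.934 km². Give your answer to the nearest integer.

S = 3.583 × 1.934^0.14
ln S = ln 3.583 + 0.14 × ln 1.934 = 1.2762 + 0.14 × 0.6596 = 1.3685
S = e^1.3685 ≈ 3.93

4 species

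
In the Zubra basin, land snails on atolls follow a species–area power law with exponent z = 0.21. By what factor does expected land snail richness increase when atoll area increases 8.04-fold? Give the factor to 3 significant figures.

1.55

S₂/S₁ = (A₂/A₁)^z = 8.04^0.21
ln(S₂/S₁) = 0.21 × ln 8.04 = 0.21 × 2.0844 = 0.4377
S₂/S₁ = e^0.4377 ≈ 1.549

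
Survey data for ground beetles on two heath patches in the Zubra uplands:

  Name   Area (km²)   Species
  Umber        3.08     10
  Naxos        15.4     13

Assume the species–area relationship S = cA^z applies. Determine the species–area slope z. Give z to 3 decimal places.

Taking logs: ln S = ln c + z ln A, so z = (ln S₂ − ln S₁)/(ln A₂ − ln A₁).
z = ln(13/10) / ln(15.4/3.08) = ln(1.3) / ln(5) = 0.2624 / 1.6094 = 0.1630

0.163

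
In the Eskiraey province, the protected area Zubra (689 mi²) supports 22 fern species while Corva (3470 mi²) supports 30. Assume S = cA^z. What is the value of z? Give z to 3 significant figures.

Taking logs: ln S = ln c + z ln A, so z = (ln S₂ − ln S₁)/(ln A₂ − ln A₁).
z = ln(30/22) / ln(3470/689) = ln(1.364) / ln(5.036) = 0.3102 / 1.6167 = 0.1918

0.192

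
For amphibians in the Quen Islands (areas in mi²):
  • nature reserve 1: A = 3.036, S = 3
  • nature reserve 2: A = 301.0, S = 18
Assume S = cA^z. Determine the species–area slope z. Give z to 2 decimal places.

0.39

Taking logs: ln S = ln c + z ln A, so z = (ln S₂ − ln S₁)/(ln A₂ − ln A₁).
z = ln(18/3) / ln(301/3.036) = ln(6) / ln(99.14) = 1.7918 / 4.5966 = 0.3898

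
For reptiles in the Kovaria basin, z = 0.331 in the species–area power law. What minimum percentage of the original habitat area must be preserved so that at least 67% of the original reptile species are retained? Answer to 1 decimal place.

29.8%

Need (A_new/A_old)^0.331 = 0.67, so A_new/A_old = 0.67^(1/0.331) = 0.67^3.021
ln(A_new/A_old) = ln 0.67 / 0.331 = -0.4005 / 0.331 = -1.2099
A_new/A_old = e^-1.2099 ≈ 0.2982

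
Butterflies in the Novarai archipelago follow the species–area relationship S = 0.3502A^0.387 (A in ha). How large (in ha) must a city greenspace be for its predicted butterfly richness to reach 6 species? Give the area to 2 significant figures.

6 = 0.3502 × A^0.387  ⇒  A^0.387 = 6/0.3502 = 17.13
ln A = ln(17.13) / 0.387 = 2.8410 / 0.387 = 7.3411
A = e^7.3411 ≈ 1542 ha

1500 ha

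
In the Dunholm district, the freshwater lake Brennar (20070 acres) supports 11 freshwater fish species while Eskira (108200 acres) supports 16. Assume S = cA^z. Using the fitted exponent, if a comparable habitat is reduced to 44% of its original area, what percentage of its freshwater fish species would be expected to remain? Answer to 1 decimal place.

83.3%

z = ln(16/11) / ln(108200/20070) = 0.3747 / 1.6848 = 0.2224
S_new/S_old = (A_new/A_old)^z = 0.44^0.2224 = exp(0.2224 × -0.8210) = 0.8331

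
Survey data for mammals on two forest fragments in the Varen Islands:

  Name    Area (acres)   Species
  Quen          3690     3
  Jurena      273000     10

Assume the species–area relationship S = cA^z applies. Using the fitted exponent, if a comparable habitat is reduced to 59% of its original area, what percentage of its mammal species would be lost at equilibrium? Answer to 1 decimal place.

13.7%

z = ln(10/3) / ln(273000/3690) = 1.2040 / 4.3038 = 0.2797
S_new/S_old = (A_new/A_old)^z = 0.59^0.2797 = exp(0.2797 × -0.5276) = 0.8628
Fraction lost = 1 − 0.8628 = 0.1372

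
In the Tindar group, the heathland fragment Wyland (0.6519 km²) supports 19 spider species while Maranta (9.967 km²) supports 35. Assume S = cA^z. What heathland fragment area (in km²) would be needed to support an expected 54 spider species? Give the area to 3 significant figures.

z = ln(35/19) / ln(9.967/0.6519) = 0.6109 / 2.7271 = 0.2240
c = 19 / 0.6519^0.2240 = 19 / 0.9086 = 20.91
A = (54/20.91)^(1/0.2240) ⇒ ln A = ln(2.582)/0.2240 = 4.2351
A = e^4.2351 ≈ 69.07 km²

69.1 km²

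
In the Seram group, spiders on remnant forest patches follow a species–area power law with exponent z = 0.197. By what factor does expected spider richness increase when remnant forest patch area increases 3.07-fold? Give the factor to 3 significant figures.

1.25

S₂/S₁ = (A₂/A₁)^z = 3.07^0.197
ln(S₂/S₁) = 0.197 × ln 3.07 = 0.197 × 1.1217 = 0.2210
S₂/S₁ = e^0.2210 ≈ 1.247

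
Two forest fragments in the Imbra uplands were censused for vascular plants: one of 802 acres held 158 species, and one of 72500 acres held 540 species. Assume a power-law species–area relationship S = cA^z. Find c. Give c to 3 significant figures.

z = ln(S₂/S₁) / ln(A₂/A₁) = ln(540/158) / ln(72500/802) = 1.2290 / 4.5042 = 0.2728
c = S₁ / A₁^z = 158 / 802^0.2728 = 158 / 6.2 = 25.48

25.5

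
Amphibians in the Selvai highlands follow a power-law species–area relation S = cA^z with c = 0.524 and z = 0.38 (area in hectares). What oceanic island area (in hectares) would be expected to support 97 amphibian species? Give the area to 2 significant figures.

930000 hectares

97 = 0.524 × A^0.38  ⇒  A^0.38 = 97/0.524 = 185.1
ln A = ln(185.1) / 0.38 = 5.2210 / 0.38 = 13.7394
A = e^13.7394 ≈ 926720 hectares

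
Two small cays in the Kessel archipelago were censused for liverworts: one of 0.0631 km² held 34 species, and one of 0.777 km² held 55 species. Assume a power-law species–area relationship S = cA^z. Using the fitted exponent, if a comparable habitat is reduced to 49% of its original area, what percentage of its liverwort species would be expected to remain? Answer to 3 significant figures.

z = ln(55/34) / ln(0.777/0.0631) = 0.4810 / 2.5107 = 0.1916
S_new/S_old = (A_new/A_old)^z = 0.49^0.1916 = exp(0.1916 × -0.7133) = 0.8723

87.2%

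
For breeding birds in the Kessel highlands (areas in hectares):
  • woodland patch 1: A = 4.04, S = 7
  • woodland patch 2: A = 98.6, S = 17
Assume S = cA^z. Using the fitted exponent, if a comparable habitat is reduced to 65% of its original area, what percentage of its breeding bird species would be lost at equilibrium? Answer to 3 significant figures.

11.3%

z = ln(17/7) / ln(98.6/4.04) = 0.8873 / 3.1948 = 0.2777
S_new/S_old = (A_new/A_old)^z = 0.65^0.2777 = exp(0.2777 × -0.4308) = 0.8872
Fraction lost = 1 − 0.8872 = 0.1128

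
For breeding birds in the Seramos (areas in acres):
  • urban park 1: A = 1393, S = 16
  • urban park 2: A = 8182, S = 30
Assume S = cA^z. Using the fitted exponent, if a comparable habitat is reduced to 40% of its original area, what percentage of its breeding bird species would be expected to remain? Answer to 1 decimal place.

72.2%

z = ln(30/16) / ln(8182/1393) = 0.6286 / 1.7705 = 0.3551
S_new/S_old = (A_new/A_old)^z = 0.4^0.3551 = exp(0.3551 × -0.9163) = 0.7223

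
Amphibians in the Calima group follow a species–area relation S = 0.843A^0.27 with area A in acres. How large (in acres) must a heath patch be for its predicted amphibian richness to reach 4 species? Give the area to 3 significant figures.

320 acres

4 = 0.843 × A^0.27  ⇒  A^0.27 = 4/0.843 = 4.745
ln A = ln(4.745) / 0.27 = 1.5571 / 0.27 = 5.7670
A = e^5.7670 ≈ 319.6 acres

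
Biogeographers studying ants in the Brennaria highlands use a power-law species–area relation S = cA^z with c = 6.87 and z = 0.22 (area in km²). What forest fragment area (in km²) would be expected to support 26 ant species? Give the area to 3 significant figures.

424 km²

26 = 6.87 × A^0.22  ⇒  A^0.22 = 26/6.87 = 3.785
ln A = ln(3.785) / 0.22 = 1.3309 / 0.22 = 6.0497
A = e^6.0497 ≈ 424 km²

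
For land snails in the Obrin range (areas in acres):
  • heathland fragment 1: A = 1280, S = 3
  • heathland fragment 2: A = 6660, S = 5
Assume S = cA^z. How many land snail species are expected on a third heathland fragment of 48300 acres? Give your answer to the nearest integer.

z = ln(5/3) / ln(6660/1280) = 0.5108 / 1.6493 = 0.3097
c = 3 / 1280^0.3097 = 3 / 9.171 = 0.3271
S₃ = 0.3271 × 48300^0.3097 = 0.3271 × 28.23 ≈ 9.236

9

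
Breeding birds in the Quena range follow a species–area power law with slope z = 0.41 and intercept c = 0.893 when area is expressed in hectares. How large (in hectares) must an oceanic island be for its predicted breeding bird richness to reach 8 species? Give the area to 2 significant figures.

8 = 0.893 × A^0.41  ⇒  A^0.41 = 8/0.893 = 8.959
ln A = ln(8.959) / 0.41 = 2.1926 / 0.41 = 5.3478
A = e^5.3478 ≈ 210.2 hectares

210 hectares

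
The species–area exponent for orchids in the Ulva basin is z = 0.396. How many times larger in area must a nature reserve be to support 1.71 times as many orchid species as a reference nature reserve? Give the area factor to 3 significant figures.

(A₂/A₁)^0.396 = 1.71, so A₂/A₁ = 1.71^(1/0.396) = 1.71^2.525
ln(A₂/A₁) = ln 1.71 / 0.396 = 0.5365 / 0.396 = 1.3548
A₂/A₁ = e^1.3548 ≈ 3.876

3.88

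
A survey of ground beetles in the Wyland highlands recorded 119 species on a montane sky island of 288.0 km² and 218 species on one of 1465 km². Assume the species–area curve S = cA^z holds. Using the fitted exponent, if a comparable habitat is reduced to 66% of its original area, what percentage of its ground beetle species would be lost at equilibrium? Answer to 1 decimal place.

z = ln(218/119) / ln(1465/288) = 0.6054 / 1.6267 = 0.3722
S_new/S_old = (A_new/A_old)^z = 0.66^0.3722 = exp(0.3722 × -0.4155) = 0.8567
Fraction lost = 1 − 0.8567 = 0.1433

14.3%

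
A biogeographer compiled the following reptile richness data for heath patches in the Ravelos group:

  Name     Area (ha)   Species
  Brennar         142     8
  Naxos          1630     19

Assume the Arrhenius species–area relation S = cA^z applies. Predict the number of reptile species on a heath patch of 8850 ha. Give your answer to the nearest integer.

35

z = ln(19/8) / ln(1630/142) = 0.8650 / 2.4405 = 0.3544
c = 8 / 142^0.3544 = 8 / 5.792 = 1.381
S₃ = 1.381 × 8850^0.3544 = 1.381 × 25.06 ≈ 34.61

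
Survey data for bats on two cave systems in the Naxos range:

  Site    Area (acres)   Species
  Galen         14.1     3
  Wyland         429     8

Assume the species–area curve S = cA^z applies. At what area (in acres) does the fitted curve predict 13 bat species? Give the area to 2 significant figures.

2300 acres

z = ln(8/3) / ln(429/14.1) = 0.9808 / 3.4153 = 0.2872
c = 3 / 14.1^0.2872 = 3 / 2.138 = 1.403
A = (13/1.403)^(1/0.2872) ⇒ ln A = ln(9.265)/0.2872 = 7.7520
A = e^7.7520 ≈ 2326 acres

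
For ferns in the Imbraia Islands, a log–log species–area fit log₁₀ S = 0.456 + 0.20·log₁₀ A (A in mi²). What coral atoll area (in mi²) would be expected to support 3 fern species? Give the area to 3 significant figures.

3 = 2.858 × A^0.2  ⇒  A^0.2 = 3/2.858 = 1.05
ln A = ln(1.05) / 0.2 = 0.0486 / 0.2 = 0.2432
A = e^0.2432 ≈ 1.275 mi²

1.28 mi²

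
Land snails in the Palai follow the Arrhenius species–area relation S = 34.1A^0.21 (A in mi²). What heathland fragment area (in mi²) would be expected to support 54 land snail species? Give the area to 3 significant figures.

54 = 34.1 × A^0.21  ⇒  A^0.21 = 54/34.1 = 1.584
ln A = ln(1.584) / 0.21 = 0.4597 / 0.21 = 2.1890
A = e^2.1890 ≈ 8.926 mi²

8.93 mi²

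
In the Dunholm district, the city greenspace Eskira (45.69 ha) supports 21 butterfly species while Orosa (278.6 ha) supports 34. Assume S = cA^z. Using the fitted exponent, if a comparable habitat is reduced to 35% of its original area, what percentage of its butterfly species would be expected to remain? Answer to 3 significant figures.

z = ln(34/21) / ln(278.6/45.69) = 0.4818 / 1.8079 = 0.2665
S_new/S_old = (A_new/A_old)^z = 0.35^0.2665 = exp(0.2665 × -1.0498) = 0.7559

75.6%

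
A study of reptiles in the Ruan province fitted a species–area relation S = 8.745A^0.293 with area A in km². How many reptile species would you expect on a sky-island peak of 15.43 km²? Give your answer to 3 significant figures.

19.5

S = 8.745 × 15.43^0.293
ln S = ln 8.745 + 0.293 × ln 15.43 = 2.1685 + 0.293 × 2.7363 = 2.9702
S = e^2.9702 ≈ 19.5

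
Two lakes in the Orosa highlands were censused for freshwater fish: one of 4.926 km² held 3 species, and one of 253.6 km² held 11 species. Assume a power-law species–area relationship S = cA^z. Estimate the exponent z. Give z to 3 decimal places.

0.330

Taking logs: ln S = ln c + z ln A, so z = (ln S₂ − ln S₁)/(ln A₂ − ln A₁).
z = ln(11/3) / ln(253.6/4.926) = ln(3.667) / ln(51.48) = 1.2993 / 3.9412 = 0.3297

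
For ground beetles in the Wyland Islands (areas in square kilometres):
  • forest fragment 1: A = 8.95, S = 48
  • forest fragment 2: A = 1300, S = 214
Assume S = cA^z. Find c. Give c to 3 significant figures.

24.9

z = ln(S₂/S₁) / ln(A₂/A₁) = ln(214/48) / ln(1300/8.95) = 1.4948 / 4.9785 = 0.3002
c = S₁ / A₁^z = 48 / 8.95^0.3002 = 48 / 1.931 = 24.86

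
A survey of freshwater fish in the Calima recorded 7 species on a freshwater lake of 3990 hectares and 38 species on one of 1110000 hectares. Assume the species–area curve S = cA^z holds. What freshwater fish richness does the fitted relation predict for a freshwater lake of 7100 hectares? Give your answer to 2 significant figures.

z = ln(38/7) / ln(1110000/3990) = 1.6917 / 5.6283 = 0.3006
c = 7 / 3990^0.3006 = 7 / 12.09 = 0.5791
S₃ = 0.5791 × 7100^0.3006 = 0.5791 × 14.37 ≈ 8.324

8.3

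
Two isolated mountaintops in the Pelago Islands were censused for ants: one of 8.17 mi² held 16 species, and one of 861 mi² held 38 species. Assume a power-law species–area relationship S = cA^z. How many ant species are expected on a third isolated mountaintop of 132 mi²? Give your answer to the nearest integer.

z = ln(38/16) / ln(861/8.17) = 0.8650 / 4.6576 = 0.1857
c = 16 / 8.17^0.1857 = 16 / 1.477 = 10.83
S₃ = 10.83 × 132^0.1857 = 10.83 × 2.476 ≈ 26.82

27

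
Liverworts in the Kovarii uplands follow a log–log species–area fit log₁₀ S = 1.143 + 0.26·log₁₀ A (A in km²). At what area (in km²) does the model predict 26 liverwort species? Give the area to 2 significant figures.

26 = 13.9 × A^0.26  ⇒  A^0.26 = 26/13.9 = 1.871
ln A = ln(1.871) / 0.26 = 0.6262 / 0.26 = 2.4086
A = e^2.4086 ≈ 11.12 km²

11 km²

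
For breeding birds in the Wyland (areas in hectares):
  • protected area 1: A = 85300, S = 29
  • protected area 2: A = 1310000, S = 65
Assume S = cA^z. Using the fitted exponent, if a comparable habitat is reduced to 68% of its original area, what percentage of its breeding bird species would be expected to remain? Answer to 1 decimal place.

z = ln(65/29) / ln(1310000/85300) = 0.8071 / 2.7316 = 0.2955
S_new/S_old = (A_new/A_old)^z = 0.68^0.2955 = exp(0.2955 × -0.3857) = 0.8923

89.2%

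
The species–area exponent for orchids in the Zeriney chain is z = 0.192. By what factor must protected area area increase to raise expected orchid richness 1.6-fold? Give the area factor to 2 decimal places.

11.56

(A₂/A₁)^0.192 = 1.6, so A₂/A₁ = 1.6^(1/0.192) = 1.6^5.208
ln(A₂/A₁) = ln 1.6 / 0.192 = 0.4700 / 0.192 = 2.4479
A₂/A₁ = e^2.4479 ≈ 11.56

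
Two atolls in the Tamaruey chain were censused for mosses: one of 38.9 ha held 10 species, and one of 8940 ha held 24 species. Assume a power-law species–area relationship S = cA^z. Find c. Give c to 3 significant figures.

5.55

z = ln(S₂/S₁) / ln(A₂/A₁) = ln(24/10) / ln(8940/38.9) = 0.8755 / 5.4373 = 0.1610
c = S₁ / A₁^z = 10 / 38.9^0.1610 = 10 / 1.803 = 5.546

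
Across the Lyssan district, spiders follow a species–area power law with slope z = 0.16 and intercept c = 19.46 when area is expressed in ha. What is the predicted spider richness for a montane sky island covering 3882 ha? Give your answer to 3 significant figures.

73.0

S = 19.46 × 3882^0.16
ln S = ln 19.46 + 0.16 × ln 3882 = 2.9684 + 0.16 × 8.2641 = 4.2906
S = e^4.2906 ≈ 73.01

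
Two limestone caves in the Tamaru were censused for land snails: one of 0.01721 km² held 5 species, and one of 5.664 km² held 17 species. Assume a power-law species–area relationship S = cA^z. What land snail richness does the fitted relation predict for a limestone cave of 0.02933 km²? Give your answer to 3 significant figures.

z = ln(17/5) / ln(5.664/0.01721) = 1.2238 / 5.7964 = 0.2111
c = 5 / 0.01721^0.2111 = 5 / 0.4242 = 11.79
S₃ = 11.79 × 0.02933^0.2111 = 11.79 × 0.4747 ≈ 5.596

5.60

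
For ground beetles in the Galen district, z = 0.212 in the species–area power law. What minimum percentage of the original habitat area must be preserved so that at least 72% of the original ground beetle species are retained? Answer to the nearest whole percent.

Need (A_new/A_old)^0.212 = 0.72, so A_new/A_old = 0.72^(1/0.212) = 0.72^4.717
ln(A_new/A_old) = ln 0.72 / 0.212 = -0.3285 / 0.212 = -1.5495
A_new/A_old = e^-1.5495 ≈ 0.2123

21%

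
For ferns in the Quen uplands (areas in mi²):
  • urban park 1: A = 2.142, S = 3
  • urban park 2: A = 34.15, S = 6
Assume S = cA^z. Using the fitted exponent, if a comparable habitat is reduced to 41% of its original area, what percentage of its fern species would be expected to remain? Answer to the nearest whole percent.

z = ln(6/3) / ln(34.15/2.142) = 0.6931 / 2.7690 = 0.2503
S_new/S_old = (A_new/A_old)^z = 0.41^0.2503 = exp(0.2503 × -0.8916) = 0.8

80%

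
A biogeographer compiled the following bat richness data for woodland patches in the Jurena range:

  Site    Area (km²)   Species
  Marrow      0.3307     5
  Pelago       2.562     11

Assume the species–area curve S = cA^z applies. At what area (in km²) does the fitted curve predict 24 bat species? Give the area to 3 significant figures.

z = ln(11/5) / ln(2.562/0.3307) = 0.7885 / 2.0473 = 0.3851
c = 5 / 0.3307^0.3851 = 5 / 0.653 = 7.657
A = (24/7.657)^(1/0.3851) ⇒ ln A = ln(3.135)/0.3851 = 2.9666
A = e^2.9666 ≈ 19.43 km²

19.4 km²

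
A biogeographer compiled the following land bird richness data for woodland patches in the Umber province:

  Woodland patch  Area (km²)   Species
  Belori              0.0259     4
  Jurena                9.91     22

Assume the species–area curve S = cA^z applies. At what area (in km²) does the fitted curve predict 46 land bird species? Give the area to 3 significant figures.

z = ln(22/4) / ln(9.91/0.0259) = 1.7047 / 5.9471 = 0.2867
c = 4 / 0.0259^0.2867 = 4 / 0.3509 = 11.4
A = (46/11.4)^(1/0.2867) ⇒ ln A = ln(4.035)/0.2867 = 4.8667
A = e^4.8667 ≈ 129.9 km²

130 km²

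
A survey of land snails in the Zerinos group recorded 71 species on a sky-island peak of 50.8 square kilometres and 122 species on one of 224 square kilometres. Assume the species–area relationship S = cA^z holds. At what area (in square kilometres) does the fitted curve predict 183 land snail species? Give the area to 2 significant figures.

680 square kilometres

z = ln(122/71) / ln(224/50.8) = 0.5413 / 1.4837 = 0.3648
c = 71 / 50.8^0.3648 = 71 / 4.192 = 16.94
A = (183/16.94)^(1/0.3648) ⇒ ln A = ln(10.8)/0.3648 = 6.5230
A = e^6.5230 ≈ 680.6 square kilometres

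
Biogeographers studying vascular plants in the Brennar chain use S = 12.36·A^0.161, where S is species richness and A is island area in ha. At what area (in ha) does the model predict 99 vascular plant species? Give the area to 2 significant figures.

99 = 12.36 × A^0.161  ⇒  A^0.161 = 99/12.36 = 8.01
ln A = ln(8.01) / 0.161 = 2.0807 / 0.161 = 12.9233
A = e^12.9233 ≈ 409757 ha

410000 ha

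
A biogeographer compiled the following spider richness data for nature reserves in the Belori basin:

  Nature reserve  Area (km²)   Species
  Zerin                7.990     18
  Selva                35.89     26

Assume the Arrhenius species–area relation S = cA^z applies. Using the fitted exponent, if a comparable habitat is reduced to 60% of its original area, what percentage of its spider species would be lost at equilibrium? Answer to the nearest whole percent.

z = ln(26/18) / ln(35.89/7.99) = 0.3677 / 1.5023 = 0.2448
S_new/S_old = (A_new/A_old)^z = 0.6^0.2448 = exp(0.2448 × -0.5108) = 0.8825
Fraction lost = 1 − 0.8825 = 0.1175

12%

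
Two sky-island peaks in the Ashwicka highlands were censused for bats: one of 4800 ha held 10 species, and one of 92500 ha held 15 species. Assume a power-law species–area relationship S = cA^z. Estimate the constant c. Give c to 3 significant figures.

z = ln(S₂/S₁) / ln(A₂/A₁) = ln(15/10) / ln(92500/4800) = 0.4055 / 2.9586 = 0.1370
c = S₁ / A₁^z = 10 / 4800^0.1370 = 10 / 3.195 = 3.13

3.13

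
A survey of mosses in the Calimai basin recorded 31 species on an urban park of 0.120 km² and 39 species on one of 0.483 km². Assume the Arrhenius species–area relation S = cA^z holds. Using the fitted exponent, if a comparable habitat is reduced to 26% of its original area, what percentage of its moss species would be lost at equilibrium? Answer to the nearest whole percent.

20%

z = ln(39/31) / ln(0.483/0.12) = 0.2296 / 1.3925 = 0.1649
S_new/S_old = (A_new/A_old)^z = 0.26^0.1649 = exp(0.1649 × -1.3471) = 0.8009
Fraction lost = 1 − 0.8009 = 0.1991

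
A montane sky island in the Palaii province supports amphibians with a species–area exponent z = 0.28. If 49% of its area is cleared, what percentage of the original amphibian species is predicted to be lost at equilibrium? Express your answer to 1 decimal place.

17.2%

S_new/S_old = (A_new/A_old)^z = 0.51^0.28
= exp(0.28 × ln 0.51) = exp(0.28 × -0.6733) = exp(-0.1885) ≈ 0.8282
Fraction lost = 1 − 0.8282 = 0.1718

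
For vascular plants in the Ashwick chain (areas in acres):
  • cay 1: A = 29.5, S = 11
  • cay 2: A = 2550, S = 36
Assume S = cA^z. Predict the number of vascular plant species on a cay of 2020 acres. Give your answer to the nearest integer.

34

z = ln(36/11) / ln(2550/29.5) = 1.1856 / 4.4595 = 0.2659
c = 11 / 29.5^0.2659 = 11 / 2.459 = 4.473
S₃ = 4.473 × 2020^0.2659 = 4.473 × 7.565 ≈ 33.84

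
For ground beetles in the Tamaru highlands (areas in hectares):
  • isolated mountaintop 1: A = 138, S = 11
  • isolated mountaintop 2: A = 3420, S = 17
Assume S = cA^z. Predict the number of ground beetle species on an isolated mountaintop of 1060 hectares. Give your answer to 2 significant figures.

z = ln(17/11) / ln(3420/138) = 0.4353 / 3.2101 = 0.1356
c = 11 / 138^0.1356 = 11 / 1.951 = 5.639
S₃ = 5.639 × 1060^0.1356 = 5.639 × 2.572 ≈ 14.5

15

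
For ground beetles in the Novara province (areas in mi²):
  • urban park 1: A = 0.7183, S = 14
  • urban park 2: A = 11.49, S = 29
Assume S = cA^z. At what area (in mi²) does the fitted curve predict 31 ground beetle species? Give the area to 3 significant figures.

14.8 mi²

z = ln(29/14) / ln(11.49/0.7183) = 0.7282 / 2.7723 = 0.2627
c = 14 / 0.7183^0.2627 = 14 / 0.9168 = 15.27
A = (31/15.27)^(1/0.2627) ⇒ ln A = ln(2.03)/0.2627 = 2.6954
A = e^2.6954 ≈ 14.81 mi²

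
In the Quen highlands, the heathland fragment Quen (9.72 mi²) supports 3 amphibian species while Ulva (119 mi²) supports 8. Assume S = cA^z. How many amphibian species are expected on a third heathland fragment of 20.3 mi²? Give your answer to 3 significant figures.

z = ln(8/3) / ln(119/9.72) = 0.9808 / 2.5049 = 0.3916
c = 3 / 9.72^0.3916 = 3 / 2.436 = 1.231
S₃ = 1.231 × 20.3^0.3916 = 1.231 × 3.251 ≈ 4.003

4.00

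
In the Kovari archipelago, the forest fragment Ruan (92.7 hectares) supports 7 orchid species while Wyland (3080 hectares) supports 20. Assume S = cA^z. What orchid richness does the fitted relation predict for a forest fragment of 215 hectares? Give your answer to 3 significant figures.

z = ln(20/7) / ln(3080/92.7) = 1.0498 / 3.5033 = 0.2997
c = 7 / 92.7^0.2997 = 7 / 3.886 = 1.801
S₃ = 1.801 × 215^0.2997 = 1.801 × 5 ≈ 9.007

9.01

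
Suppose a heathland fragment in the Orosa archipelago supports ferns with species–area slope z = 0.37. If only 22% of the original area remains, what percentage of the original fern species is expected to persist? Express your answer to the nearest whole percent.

S_new/S_old = (A_new/A_old)^z = 0.22^0.37
= exp(0.37 × ln 0.22) = exp(0.37 × -1.5141) = exp(-0.5602) ≈ 0.5711

57%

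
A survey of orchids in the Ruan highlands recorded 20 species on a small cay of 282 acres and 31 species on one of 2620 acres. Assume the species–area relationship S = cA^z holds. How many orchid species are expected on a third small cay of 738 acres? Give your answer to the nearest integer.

z = ln(31/20) / ln(2620/282) = 0.4383 / 2.2290 = 0.1966
c = 20 / 282^0.1966 = 20 / 3.032 = 6.596
S₃ = 6.596 × 738^0.1966 = 6.596 × 3.664 ≈ 24.16

24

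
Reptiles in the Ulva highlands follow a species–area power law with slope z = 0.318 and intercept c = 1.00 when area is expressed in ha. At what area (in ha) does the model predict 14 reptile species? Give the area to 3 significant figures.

4020 ha

14 = 1 × A^0.318  ⇒  A^0.318 = 14/1 = 14
ln A = ln(14) / 0.318 = 2.6391 / 0.318 = 8.2989
A = e^8.2989 ≈ 4020 ha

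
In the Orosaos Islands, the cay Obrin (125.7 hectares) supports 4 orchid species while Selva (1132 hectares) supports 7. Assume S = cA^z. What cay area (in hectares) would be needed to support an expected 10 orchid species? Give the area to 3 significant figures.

4590 hectares

z = ln(7/4) / ln(1132/125.7) = 0.5596 / 2.1978 = 0.2546
c = 4 / 125.7^0.2546 = 4 / 3.424 = 1.168
A = (10/1.168)^(1/0.2546) ⇒ ln A = ln(8.56)/0.2546 = 8.4326
A = e^8.4326 ≈ 4594 hectares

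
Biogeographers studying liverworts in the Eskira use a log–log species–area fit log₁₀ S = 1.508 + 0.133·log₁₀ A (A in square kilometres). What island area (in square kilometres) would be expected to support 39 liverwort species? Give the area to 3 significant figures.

39 = 32.21 × A^0.133  ⇒  A^0.133 = 39/32.21 = 1.211
ln A = ln(1.211) / 0.133 = 0.1913 / 0.133 = 1.4381
A = e^1.4381 ≈ 4.213 square kilometres

4.21 square kilometres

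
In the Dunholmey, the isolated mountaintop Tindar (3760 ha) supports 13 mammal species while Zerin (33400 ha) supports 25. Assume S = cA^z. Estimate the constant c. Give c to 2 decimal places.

1.11

z = ln(S₂/S₁) / ln(A₂/A₁) = ln(25/13) / ln(33400/3760) = 0.6539 / 2.1841 = 0.2994
c = S₁ / A₁^z = 13 / 3760^0.2994 = 13 / 11.76 = 1.105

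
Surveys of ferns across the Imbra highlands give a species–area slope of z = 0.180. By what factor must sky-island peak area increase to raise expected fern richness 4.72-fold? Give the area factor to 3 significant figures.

5550

(A₂/A₁)^0.18 = 4.72, so A₂/A₁ = 4.72^(1/0.18) = 4.72^5.556
ln(A₂/A₁) = ln 4.72 / 0.18 = 1.5518 / 0.18 = 8.6212
A₂/A₁ = e^8.6212 ≈ 5548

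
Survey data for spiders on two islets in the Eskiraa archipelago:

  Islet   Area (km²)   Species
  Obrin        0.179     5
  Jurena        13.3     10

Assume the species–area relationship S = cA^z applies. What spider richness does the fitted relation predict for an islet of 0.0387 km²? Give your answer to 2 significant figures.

3.9

z = ln(10/5) / ln(13.3/0.179) = 0.6931 / 4.3081 = 0.1609
c = 5 / 0.179^0.1609 = 5 / 0.7582 = 6.594
S₃ = 6.594 × 0.0387^0.1609 = 6.594 × 0.5926 ≈ 3.908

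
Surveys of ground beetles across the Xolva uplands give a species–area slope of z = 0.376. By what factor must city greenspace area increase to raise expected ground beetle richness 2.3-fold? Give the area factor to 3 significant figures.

9.16

(A₂/A₁)^0.376 = 2.3, so A₂/A₁ = 2.3^(1/0.376) = 2.3^2.66
ln(A₂/A₁) = ln 2.3 / 0.376 = 0.8329 / 0.376 = 2.2152
A₂/A₁ = e^2.2152 ≈ 9.163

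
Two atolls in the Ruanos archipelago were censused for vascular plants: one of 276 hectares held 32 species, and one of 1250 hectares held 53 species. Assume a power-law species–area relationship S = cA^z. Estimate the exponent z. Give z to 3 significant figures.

Taking logs: ln S = ln c + z ln A, so z = (ln S₂ − ln S₁)/(ln A₂ − ln A₁).
z = ln(53/32) / ln(1250/276) = ln(1.656) / ln(4.529) = 0.5046 / 1.5105 = 0.3340

0.334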